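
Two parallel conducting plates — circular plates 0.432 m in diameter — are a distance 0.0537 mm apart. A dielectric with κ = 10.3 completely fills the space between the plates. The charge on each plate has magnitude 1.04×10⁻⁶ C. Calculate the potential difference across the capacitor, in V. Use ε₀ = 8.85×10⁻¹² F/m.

A = π(0.432/2 m)² = 0.147 m².
C = κε₀A/d = 10.3 × 8.85×10⁻¹² × 0.147 / 5.37×10⁻⁵ = 2.49×10⁻⁷ F.
V = Q/C = 1.04×10⁻⁶ / 2.49×10⁻⁷ = 4.18 V.

V ≈ 4.18 V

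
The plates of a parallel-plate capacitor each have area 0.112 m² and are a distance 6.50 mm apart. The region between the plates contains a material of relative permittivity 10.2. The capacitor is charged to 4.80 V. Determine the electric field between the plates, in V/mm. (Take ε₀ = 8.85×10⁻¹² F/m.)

E ≈ 0.738 V/mm

E = V/d = 4.80 / 6.50×10⁻³ = 7.38×10² V/m.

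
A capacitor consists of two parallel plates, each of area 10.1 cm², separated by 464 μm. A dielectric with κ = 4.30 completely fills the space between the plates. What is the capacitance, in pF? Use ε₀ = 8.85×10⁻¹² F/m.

C ≈ 82.8 pF

A = 10.1 cm² = 1.01×10⁻³ m².
C = κε₀A/d = 4.30 × 8.85×10⁻¹² × 1.01×10⁻³ / 4.64×10⁻⁴ = 8.28×10⁻¹¹ F.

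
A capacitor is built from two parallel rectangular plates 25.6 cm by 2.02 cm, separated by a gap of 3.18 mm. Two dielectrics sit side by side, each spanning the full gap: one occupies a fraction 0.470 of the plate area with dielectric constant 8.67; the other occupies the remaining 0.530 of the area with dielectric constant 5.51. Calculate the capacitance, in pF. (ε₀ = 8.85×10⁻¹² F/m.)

A = 25.6 × 2.02 cm² = 5.17×10⁻³ m².
Side-by-side slabs ⇒ two capacitors in parallel, each spanning the full gap.
C₁ = κ₁ε₀A₁/d = 8.67 × 8.85×10⁻¹² × 2.43×10⁻³ / 3.18×10⁻³ = 5.86×10⁻¹¹ F.
C₂ = κ₂ε₀A₂/d = 5.51 × 8.85×10⁻¹² × 2.74×10⁻³ / 3.18×10⁻³ = 4.20×10⁻¹¹ F.
C = C₁ + C₂ = 1.01×10⁻¹⁰ F.

C ≈ 101 pF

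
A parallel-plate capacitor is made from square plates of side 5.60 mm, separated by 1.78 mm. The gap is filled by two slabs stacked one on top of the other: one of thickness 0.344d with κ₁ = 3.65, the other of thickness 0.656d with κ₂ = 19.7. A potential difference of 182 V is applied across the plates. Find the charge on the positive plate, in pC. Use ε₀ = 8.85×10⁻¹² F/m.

A = (5.60 mm)² = 3.14×10⁻⁵ m².
Stacked slabs ⇒ two capacitors in series, each with the full plate area.
C₁ = κ₁ε₀A/d₁ = 3.65 × 8.85×10⁻¹² × 3.14×10⁻⁵ / 6.12×10⁻⁴ = 1.65×10⁻¹² F.
C₂ = κ₂ε₀A/d₂ = 19.7 × 8.85×10⁻¹² × 3.14×10⁻⁵ / 1.17×10⁻³ = 4.68×10⁻¹² F.
C = (1/C₁ + 1/C₂)⁻¹ = 1.22×10⁻¹² F.
Q = CV = 1.22×10⁻¹² × 182 = 2.22×10⁻¹⁰ C.

222 pC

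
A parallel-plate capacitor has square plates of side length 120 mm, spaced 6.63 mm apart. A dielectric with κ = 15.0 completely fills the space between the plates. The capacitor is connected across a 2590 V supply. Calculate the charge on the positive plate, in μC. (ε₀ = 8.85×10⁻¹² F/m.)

A = (120 mm)² = 1.44×10⁻² m².
C = κε₀A/d = 15.0 × 8.85×10⁻¹² × 1.44×10⁻² / 6.63×10⁻³ = 2.88×10⁻¹⁰ F.
Q = CV = 2.88×10⁻¹⁰ × 2590 = 7.47×10⁻⁷ C.

Q ≈ 0.747 μC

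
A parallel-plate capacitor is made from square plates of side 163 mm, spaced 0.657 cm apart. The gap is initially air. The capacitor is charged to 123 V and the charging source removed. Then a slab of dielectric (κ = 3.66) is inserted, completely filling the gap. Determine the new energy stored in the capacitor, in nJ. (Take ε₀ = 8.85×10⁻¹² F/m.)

74.0 nJ

A = (163 mm)² = 2.66×10⁻² m².
Initially C₁ = ε₀A/d = 8.85×10⁻¹² × 2.66×10⁻² / 6.57×10⁻³ = 3.58×10⁻¹¹ F.
U₁ = 2.71×10⁻⁷ J.
Isolated ⇒ Q is held fixed. C₂ = 3.66 C₁ and U = Q²/(2C), so U₂/U₁ = C₁/C₂ = 0.273.
U₂ = 0.273 × 2.71×10⁻⁷ = 7.40×10⁻⁸ J.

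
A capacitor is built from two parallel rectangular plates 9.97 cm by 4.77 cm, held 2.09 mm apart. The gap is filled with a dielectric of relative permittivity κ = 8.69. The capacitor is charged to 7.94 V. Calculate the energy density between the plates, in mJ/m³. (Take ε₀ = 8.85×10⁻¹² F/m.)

u ≈ 0.555 mJ/m³

E = V/d = 7.94 / 2.09×10⁻³ = 3.80×10³ V/m.
u = ½κε₀E² = ½ × 8.69 × 8.85×10⁻¹² × (3.80×10³)² = 5.55×10⁻⁴ J/m³.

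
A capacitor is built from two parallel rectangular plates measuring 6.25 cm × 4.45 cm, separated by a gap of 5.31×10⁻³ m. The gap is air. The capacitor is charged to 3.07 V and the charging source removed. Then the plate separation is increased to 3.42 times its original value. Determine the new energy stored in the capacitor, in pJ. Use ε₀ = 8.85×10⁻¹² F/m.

U ≈ 74.7 pJ

A = 6.25 × 4.45 cm² = 2.78×10⁻³ m².
Initially C₁ = ε₀A/d = 8.85×10⁻¹² × 2.78×10⁻³ / 5.31×10⁻³ = 4.64×10⁻¹² F.
U₁ = 2.18×10⁻¹¹ J.
Isolated ⇒ Q is held fixed. C₂ = 0.292 C₁ and U = Q²/(2C), so U₂/U₁ = C₁/C₂ = 3.42.
U₂ = 3.42 × 2.18×10⁻¹¹ = 7.47×10⁻¹¹ J.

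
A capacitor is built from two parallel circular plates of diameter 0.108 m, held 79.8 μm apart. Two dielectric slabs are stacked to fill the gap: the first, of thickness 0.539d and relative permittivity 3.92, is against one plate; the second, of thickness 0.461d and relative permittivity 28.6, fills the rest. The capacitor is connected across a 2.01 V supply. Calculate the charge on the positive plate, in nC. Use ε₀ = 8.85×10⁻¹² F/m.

A = π(0.108/2 m)² = 9.16×10⁻³ m².
Stacked slabs ⇒ two capacitors in series, each with the full plate area.
C₁ = κ₁ε₀A/d₁ = 3.92 × 8.85×10⁻¹² × 9.16×10⁻³ / 4.30×10⁻⁵ = 7.39×10⁻⁹ F.
C₂ = κ₂ε₀A/d₂ = 28.6 × 8.85×10⁻¹² × 9.16×10⁻³ / 3.68×10⁻⁵ = 6.30×10⁻⁸ F.
C = (1/C₁ + 1/C₂)⁻¹ = 6.61×10⁻⁹ F.
Q = CV = 6.61×10⁻⁹ × 2.01 = 1.33×10⁻⁸ C.

Q ≈ 13.3 nC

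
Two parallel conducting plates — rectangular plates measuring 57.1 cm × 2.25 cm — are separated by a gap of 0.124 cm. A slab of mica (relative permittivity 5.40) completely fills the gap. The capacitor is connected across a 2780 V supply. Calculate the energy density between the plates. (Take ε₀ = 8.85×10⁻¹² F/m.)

E = V/d = 2780 / 1.24×10⁻³ = 2.24×10⁶ V/m.
u = ½κε₀E² = ½ × 5.40 × 8.85×10⁻¹² × (2.24×10⁶)² = 1.20×10² J/m³.

120 J/m³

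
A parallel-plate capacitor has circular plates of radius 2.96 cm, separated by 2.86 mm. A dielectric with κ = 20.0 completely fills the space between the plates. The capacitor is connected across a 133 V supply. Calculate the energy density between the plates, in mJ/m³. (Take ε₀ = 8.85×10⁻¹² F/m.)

E = V/d = 133 / 2.86×10⁻³ = 4.65×10⁴ V/m.
u = ½κε₀E² = ½ × 20.0 × 8.85×10⁻¹² × (4.65×10⁴)² = 0.191 J/m³.

u ≈ 191 mJ/m³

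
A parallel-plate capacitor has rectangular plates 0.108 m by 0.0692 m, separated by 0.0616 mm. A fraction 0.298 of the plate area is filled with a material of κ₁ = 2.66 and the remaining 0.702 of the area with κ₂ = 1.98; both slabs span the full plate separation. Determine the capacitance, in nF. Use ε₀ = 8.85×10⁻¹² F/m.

A = 0.108 × 0.0692 m² = 7.47×10⁻³ m².
Side-by-side slabs ⇒ two capacitors in parallel, each spanning the full gap.
C₁ = κ₁ε₀A₁/d = 2.66 × 8.85×10⁻¹² × 2.23×10⁻³ / 6.16×10⁻⁵ = 8.51×10⁻¹⁰ F.
C₂ = κ₂ε₀A₂/d = 1.98 × 8.85×10⁻¹² × 5.25×10⁻³ / 6.16×10⁻⁵ = 1.49×10⁻⁹ F.
C = C₁ + C₂ = 2.34×10⁻⁹ F.

C ≈ 2.34 nF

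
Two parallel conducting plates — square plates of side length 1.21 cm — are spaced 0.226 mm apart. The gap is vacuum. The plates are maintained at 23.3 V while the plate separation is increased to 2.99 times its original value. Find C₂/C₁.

0.334

C = ε₀A/d scales as 1/d, so C₂/C₁ = d₁/d₂ = 1/2.99 = 0.334.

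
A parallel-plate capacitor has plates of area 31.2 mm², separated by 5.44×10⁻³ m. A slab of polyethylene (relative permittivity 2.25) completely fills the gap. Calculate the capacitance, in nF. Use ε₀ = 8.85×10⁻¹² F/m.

C ≈ 1.14×10⁻⁴ nF

A = 31.2 mm² = 3.12×10⁻⁵ m².
C = κε₀A/d = 2.25 × 8.85×10⁻¹² × 3.12×10⁻⁵ / 5.44×10⁻³ = 1.14×10⁻¹³ F.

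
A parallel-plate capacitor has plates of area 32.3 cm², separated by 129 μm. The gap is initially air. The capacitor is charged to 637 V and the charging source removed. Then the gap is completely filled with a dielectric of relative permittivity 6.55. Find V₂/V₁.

0.153

Isolated ⇒ Q is held fixed.
C₂ = 6.55 C₁ and V = Q/C, so V₂/V₁ = C₁/C₂ = 0.153.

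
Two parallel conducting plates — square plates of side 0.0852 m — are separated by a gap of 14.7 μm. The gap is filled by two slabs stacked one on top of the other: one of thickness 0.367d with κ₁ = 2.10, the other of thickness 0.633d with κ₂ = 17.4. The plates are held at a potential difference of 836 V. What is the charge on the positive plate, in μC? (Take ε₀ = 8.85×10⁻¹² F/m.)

Q ≈ 17.3 μC

A = (0.0852 m)² = 7.26×10⁻³ m².
Stacked slabs ⇒ two capacitors in series, each with the full plate area.
C₁ = κ₁ε₀A/d₁ = 2.10 × 8.85×10⁻¹² × 7.26×10⁻³ / 5.39×10⁻⁶ = 2.50×10⁻⁸ F.
C₂ = κ₂ε₀A/d₂ = 17.4 × 8.85×10⁻¹² × 7.26×10⁻³ / 9.31×10⁻⁶ = 1.20×10⁻⁷ F.
C = (1/C₁ + 1/C₂)⁻¹ = 2.07×10⁻⁸ F.
Q = CV = 2.07×10⁻⁸ × 836 = 1.73×10⁻⁵ C.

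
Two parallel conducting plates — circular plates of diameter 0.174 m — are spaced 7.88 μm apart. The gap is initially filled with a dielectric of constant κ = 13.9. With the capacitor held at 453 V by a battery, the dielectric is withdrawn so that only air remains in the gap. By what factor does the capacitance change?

C₂/C₁ ≈ 0.0719

C = κε₀A/d scales with κ, so C₂/C₁ = 1/κ = 1/13.9 = 0.0719.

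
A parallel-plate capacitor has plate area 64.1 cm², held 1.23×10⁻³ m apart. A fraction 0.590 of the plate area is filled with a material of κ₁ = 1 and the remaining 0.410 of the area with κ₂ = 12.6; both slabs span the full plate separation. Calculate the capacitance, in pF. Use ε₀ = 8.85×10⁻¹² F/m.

265 pF

A = 64.1 cm² = 6.41×10⁻³ m².
Side-by-side slabs ⇒ two capacitors in parallel, each spanning the full gap.
C₁ = κ₁ε₀A₁/d = 1.00 × 8.85×10⁻¹² × 3.78×10⁻³ / 1.23×10⁻³ = 2.72×10⁻¹¹ F.
C₂ = κ₂ε₀A₂/d = 12.6 × 8.85×10⁻¹² × 2.63×10⁻³ / 1.23×10⁻³ = 2.38×10⁻¹⁰ F.
C = C₁ + C₂ = 2.65×10⁻¹⁰ F.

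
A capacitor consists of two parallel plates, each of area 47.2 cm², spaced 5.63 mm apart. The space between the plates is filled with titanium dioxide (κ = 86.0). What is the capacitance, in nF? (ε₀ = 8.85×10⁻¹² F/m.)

C ≈ 0.638 nF

A = 47.2 cm² = 4.72×10⁻³ m².
C = κε₀A/d = 86.0 × 8.85×10⁻¹² × 4.72×10⁻³ / 5.63×10⁻³ = 6.38×10⁻¹⁰ F.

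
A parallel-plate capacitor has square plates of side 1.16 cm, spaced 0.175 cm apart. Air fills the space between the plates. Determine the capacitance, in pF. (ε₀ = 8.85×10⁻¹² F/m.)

C ≈ 0.680 pF

A = (1.16 cm)² = 1.35×10⁻⁴ m².
C = ε₀A/d = 8.85×10⁻¹² × 1.35×10⁻⁴ / 1.75×10⁻³ = 6.80×10⁻¹³ F.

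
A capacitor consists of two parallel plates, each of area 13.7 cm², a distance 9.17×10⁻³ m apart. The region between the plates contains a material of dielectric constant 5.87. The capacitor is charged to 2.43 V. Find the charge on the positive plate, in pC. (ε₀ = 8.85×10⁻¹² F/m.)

18.9 pC

A = 13.7 cm² = 1.37×10⁻³ m².
C = κε₀A/d = 5.87 × 8.85×10⁻¹² × 1.37×10⁻³ / 9.17×10⁻³ = 7.76×10⁻¹² F.
Q = CV = 7.76×10⁻¹² × 2.43 = 1.89×10⁻¹¹ C.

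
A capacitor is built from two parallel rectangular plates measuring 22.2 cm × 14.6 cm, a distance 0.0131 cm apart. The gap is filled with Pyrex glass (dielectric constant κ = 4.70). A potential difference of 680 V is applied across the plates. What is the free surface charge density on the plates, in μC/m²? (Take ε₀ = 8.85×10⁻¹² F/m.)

A = 22.2 × 14.6 cm² = 3.24×10⁻² m².
C = κε₀A/d = 4.70 × 8.85×10⁻¹² × 3.24×10⁻² / 1.31×10⁻⁴ = 1.03×10⁻⁸ F.
σ = Q/A = CV/A = 1.03×10⁻⁸ × 680 / 3.24×10⁻² = 2.16×10⁻⁴ C/m².

216 μC/m²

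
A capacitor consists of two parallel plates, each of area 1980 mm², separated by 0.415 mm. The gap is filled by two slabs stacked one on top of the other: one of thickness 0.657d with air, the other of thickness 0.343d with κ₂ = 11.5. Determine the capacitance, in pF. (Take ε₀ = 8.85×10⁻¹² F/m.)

A = 1980 mm² = 1.98×10⁻³ m².
Stacked slabs ⇒ two capacitors in series, each with the full plate area.
C₁ = κ₁ε₀A/d₁ = 1.00 × 8.85×10⁻¹² × 1.98×10⁻³ / 2.73×10⁻⁴ = 6.43×10⁻¹¹ F.
C₂ = κ₂ε₀A/d₂ = 11.5 × 8.85×10⁻¹² × 1.98×10⁻³ / 1.42×10⁻⁴ = 1.42×10⁻⁹ F.
C = (1/C₁ + 1/C₂)⁻¹ = 6.15×10⁻¹¹ F.

C ≈ 61.5 pF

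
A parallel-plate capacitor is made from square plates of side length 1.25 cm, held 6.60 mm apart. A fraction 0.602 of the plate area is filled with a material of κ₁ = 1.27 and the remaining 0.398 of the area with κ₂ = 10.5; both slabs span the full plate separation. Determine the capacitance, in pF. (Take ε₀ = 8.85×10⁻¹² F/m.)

1.04 pF

A = (1.25 cm)² = 1.56×10⁻⁴ m².
Side-by-side slabs ⇒ two capacitors in parallel, each spanning the full gap.
C₁ = κ₁ε₀A₁/d = 1.27 × 8.85×10⁻¹² × 9.41×10⁻⁵ / 6.60×10⁻³ = 1.60×10⁻¹³ F.
C₂ = κ₂ε₀A₂/d = 10.5 × 8.85×10⁻¹² × 6.22×10⁻⁵ / 6.60×10⁻³ = 8.76×10⁻¹³ F.
C = C₁ + C₂ = 1.04×10⁻¹² F.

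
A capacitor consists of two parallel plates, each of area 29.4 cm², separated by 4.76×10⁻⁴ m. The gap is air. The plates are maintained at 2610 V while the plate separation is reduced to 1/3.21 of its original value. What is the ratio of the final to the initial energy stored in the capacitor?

U₂/U₁ ≈ 3.21

Battery connected ⇒ V is held fixed.
C₂ = 3.21 C₁ and U = ½CV², so U₂/U₁ = C₂/C₁ = 3.21.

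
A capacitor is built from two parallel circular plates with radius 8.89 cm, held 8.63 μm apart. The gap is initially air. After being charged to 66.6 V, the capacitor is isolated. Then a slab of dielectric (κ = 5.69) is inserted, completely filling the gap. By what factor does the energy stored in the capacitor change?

Isolated ⇒ Q is held fixed.
C₂ = 5.69 C₁ and U = Q²/(2C), so U₂/U₁ = C₁/C₂ = 0.176.

0.176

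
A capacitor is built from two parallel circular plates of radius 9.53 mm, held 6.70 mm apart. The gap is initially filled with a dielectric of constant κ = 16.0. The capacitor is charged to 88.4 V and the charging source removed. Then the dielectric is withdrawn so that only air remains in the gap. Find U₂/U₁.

Isolated ⇒ Q is held fixed.
C₂ = 0.0625 C₁ and U = Q²/(2C), so U₂/U₁ = C₁/C₂ = 16.0.

U₂/U₁ ≈ 16.0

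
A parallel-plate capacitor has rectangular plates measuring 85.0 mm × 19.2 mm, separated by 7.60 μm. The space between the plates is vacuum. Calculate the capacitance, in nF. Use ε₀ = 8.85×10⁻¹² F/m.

A = 85.0 × 19.2 mm² = 1.63×10⁻³ m².
C = ε₀A/d = 8.85×10⁻¹² × 1.63×10⁻³ / 7.60×10⁻⁶ = 1.90×10⁻⁹ F.

1.90 nF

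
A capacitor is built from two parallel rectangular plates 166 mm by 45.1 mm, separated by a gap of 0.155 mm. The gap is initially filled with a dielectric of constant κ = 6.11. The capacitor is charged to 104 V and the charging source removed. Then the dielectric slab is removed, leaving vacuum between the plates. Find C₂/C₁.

C = κε₀A/d scales with κ, so C₂/C₁ = 1/κ = 1/6.11 = 0.164.

C₂/C₁ ≈ 0.164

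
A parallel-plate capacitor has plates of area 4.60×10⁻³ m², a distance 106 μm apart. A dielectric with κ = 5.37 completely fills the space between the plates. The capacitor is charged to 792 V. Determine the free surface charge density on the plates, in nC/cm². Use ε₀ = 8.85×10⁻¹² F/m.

C = κε₀A/d = 5.37 × 8.85×10⁻¹² × 4.60×10⁻³ / 1.06×10⁻⁴ = 2.06×10⁻⁹ F.
σ = Q/A = CV/A = 2.06×10⁻⁹ × 792 / 4.60×10⁻³ = 3.55×10⁻⁴ C/m².

35.5 nC/cm²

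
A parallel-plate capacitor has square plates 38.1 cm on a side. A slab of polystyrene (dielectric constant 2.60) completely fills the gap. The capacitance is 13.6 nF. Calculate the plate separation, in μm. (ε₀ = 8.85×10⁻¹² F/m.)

A = (38.1 cm)² = 0.145 m².
d = κε₀A/C = 2.60 × 8.85×10⁻¹² × 0.145 / 1.36×10⁻⁸ = 2.46×10⁻⁴ m.

246 μm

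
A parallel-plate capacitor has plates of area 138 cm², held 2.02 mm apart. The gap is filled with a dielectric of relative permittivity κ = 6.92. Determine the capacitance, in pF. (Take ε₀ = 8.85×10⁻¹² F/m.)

C ≈ 418 pF

A = 138 cm² = 1.38×10⁻² m².
C = κε₀A/d = 6.92 × 8.85×10⁻¹² × 1.38×10⁻² / 2.02×10⁻³ = 4.18×10⁻¹⁰ F.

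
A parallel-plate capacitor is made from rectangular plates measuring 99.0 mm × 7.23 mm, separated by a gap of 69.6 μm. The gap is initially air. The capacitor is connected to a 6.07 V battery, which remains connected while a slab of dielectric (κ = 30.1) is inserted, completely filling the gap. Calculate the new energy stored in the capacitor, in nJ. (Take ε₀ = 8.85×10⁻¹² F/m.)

U ≈ 50.5 nJ

A = 99.0 × 7.23 mm² = 7.16×10⁻⁴ m².
Initially C₁ = ε₀A/d = 8.85×10⁻¹² × 7.16×10⁻⁴ / 6.96×10⁻⁵ = 9.10×10⁻¹¹ F.
U₁ = 1.68×10⁻⁹ J.
Battery connected ⇒ V is held fixed. C₂ = 30.1 C₁ and U = ½CV², so U₂/U₁ = C₂/C₁ = 30.1.
U₂ = 30.1 × 1.68×10⁻⁹ = 5.05×10⁻⁸ J.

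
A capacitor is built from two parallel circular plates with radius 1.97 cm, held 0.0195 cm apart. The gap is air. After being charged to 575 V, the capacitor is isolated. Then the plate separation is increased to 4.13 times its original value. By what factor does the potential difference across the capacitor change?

4.13

Isolated ⇒ Q is held fixed.
C₂ = 0.242 C₁ and V = Q/C, so V₂/V₁ = C₁/C₂ = 4.13.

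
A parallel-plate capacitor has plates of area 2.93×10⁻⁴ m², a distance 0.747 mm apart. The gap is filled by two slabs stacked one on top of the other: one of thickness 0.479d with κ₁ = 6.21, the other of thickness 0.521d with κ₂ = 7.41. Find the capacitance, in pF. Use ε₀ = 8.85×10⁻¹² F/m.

Stacked slabs ⇒ two capacitors in series, each with the full plate area.
C₁ = κ₁ε₀A/d₁ = 6.21 × 8.85×10⁻¹² × 2.93×10⁻⁴ / 3.58×10⁻⁴ = 4.50×10⁻¹¹ F.
C₂ = κ₂ε₀A/d₂ = 7.41 × 8.85×10⁻¹² × 2.93×10⁻⁴ / 3.89×10⁻⁴ = 4.94×10⁻¹¹ F.
C = (1/C₁ + 1/C₂)⁻¹ = 2.35×10⁻¹¹ F.

23.5 pF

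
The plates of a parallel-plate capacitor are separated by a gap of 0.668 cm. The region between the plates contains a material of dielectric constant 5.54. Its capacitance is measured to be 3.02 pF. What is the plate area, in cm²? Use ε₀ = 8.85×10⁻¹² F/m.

A = Cd/(κε₀) = 3.02×10⁻¹² × 6.68×10⁻³ / (5.54 × 8.85×10⁻¹²) = 4.11×10⁻⁴ m².

4.11 cm²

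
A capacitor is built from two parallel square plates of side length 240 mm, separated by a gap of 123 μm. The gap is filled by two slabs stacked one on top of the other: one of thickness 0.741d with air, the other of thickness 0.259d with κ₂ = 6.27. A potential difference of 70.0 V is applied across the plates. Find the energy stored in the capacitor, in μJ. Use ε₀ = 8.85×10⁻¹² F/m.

A = (240 mm)² = 5.76×10⁻² m².
Stacked slabs ⇒ two capacitors in series, each with the full plate area.
C₁ = κ₁ε₀A/d₁ = 1.00 × 8.85×10⁻¹² × 5.76×10⁻² / 9.11×10⁻⁵ = 5.59×10⁻⁹ F.
C₂ = κ₂ε₀A/d₂ = 6.27 × 8.85×10⁻¹² × 5.76×10⁻² / 3.19×10⁻⁵ = 1.00×10⁻⁷ F.
C = (1/C₁ + 1/C₂)⁻¹ = 5.30×10⁻⁹ F.
U = ½CV² = ½ × 5.30×10⁻⁹ × (70.0)² = 1.30×10⁻⁵ J.

13.0 μJ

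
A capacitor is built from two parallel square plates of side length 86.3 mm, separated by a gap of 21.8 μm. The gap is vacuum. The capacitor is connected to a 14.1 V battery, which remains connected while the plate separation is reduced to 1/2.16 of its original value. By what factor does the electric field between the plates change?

Battery connected ⇒ V is held fixed.
E = V/d, so E₂/E₁ = d₁/d₂ = 2.16.

2.16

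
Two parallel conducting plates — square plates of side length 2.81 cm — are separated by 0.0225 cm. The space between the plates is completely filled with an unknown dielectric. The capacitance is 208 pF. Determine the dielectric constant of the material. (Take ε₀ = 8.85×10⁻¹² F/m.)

A = (2.81 cm)² = 7.90×10⁻⁴ m².
κ = Cd/(ε₀A) = 2.08×10⁻¹⁰ × 2.25×10⁻⁴ / (8.85×10⁻¹² × 7.90×10⁻⁴) = 6.70.

6.70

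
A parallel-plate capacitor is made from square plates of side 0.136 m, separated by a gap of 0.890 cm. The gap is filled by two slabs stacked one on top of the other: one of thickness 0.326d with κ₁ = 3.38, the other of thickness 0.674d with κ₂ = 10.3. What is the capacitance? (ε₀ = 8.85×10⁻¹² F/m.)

A = (0.136 m)² = 1.85×10⁻² m².
Stacked slabs ⇒ two capacitors in series, each with the full plate area.
C₁ = κ₁ε₀A/d₁ = 3.38 × 8.85×10⁻¹² × 1.85×10⁻² / 2.90×10⁻³ = 1.91×10⁻¹⁰ F.
C₂ = κ₂ε₀A/d₂ = 10.3 × 8.85×10⁻¹² × 1.85×10⁻² / 6.00×10⁻³ = 2.81×10⁻¹⁰ F.
C = (1/C₁ + 1/C₂)⁻¹ = 1.14×10⁻¹⁰ F.

C ≈ 114 pF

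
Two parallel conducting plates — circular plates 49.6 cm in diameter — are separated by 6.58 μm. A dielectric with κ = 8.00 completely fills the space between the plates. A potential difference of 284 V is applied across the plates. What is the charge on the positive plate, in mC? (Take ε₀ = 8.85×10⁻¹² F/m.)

A = π(49.6/2 cm)² = 0.193 m².
C = κε₀A/d = 8.00 × 8.85×10⁻¹² × 0.193 / 6.58×10⁻⁶ = 2.08×10⁻⁶ F.
Q = CV = 2.08×10⁻⁶ × 284 = 5.90×10⁻⁴ C.

Q ≈ 0.590 mC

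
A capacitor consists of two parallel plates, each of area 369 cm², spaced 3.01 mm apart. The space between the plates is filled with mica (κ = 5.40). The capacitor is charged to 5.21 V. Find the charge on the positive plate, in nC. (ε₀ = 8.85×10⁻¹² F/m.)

A = 369 cm² = 3.69×10⁻² m².
C = κε₀A/d = 5.40 × 8.85×10⁻¹² × 3.69×10⁻² / 3.01×10⁻³ = 5.86×10⁻¹⁰ F.
Q = CV = 5.86×10⁻¹⁰ × 5.21 = 3.05×10⁻⁹ C.

Q ≈ 3.05 nC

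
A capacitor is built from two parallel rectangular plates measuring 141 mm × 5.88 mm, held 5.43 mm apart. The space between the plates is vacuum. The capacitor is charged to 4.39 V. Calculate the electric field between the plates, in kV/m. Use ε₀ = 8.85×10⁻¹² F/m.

E = V/d = 4.39 / 5.43×10⁻³ = 8.08×10² V/m.

0.808 kV/m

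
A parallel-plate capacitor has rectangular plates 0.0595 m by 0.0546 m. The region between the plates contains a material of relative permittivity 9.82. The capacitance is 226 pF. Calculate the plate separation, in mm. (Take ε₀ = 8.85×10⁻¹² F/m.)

1.25 mm

A = 0.0595 × 0.0546 m² = 3.25×10⁻³ m².
d = κε₀A/C = 9.82 × 8.85×10⁻¹² × 3.25×10⁻³ / 2.26×10⁻¹⁰ = 1.25×10⁻³ m.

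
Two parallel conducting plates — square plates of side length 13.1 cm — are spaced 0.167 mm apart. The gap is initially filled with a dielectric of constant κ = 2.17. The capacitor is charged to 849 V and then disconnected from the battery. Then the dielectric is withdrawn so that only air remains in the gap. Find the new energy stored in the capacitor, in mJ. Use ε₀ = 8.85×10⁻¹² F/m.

A = (13.1 cm)² = 1.72×10⁻² m².
Initially C₁ = κε₀A/d = 2.17 × 8.85×10⁻¹² × 1.72×10⁻² / 1.67×10⁻⁴ = 1.97×10⁻⁹ F.
U₁ = 7.11×10⁻⁴ J.
Isolated ⇒ Q is held fixed. C₂ = 0.461 C₁ and U = Q²/(2C), so U₂/U₁ = C₁/C₂ = 2.17.
U₂ = 2.17 × 7.11×10⁻⁴ = 1.54×10⁻³ J.

U ≈ 1.54 mJ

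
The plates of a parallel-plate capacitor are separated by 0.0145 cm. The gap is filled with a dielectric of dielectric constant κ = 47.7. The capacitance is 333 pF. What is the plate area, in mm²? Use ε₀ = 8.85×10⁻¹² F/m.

A ≈ 114 mm²

A = Cd/(κε₀) = 3.33×10⁻¹⁰ × 1.45×10⁻⁴ / (47.7 × 8.85×10⁻¹²) = 1.14×10⁻⁴ m².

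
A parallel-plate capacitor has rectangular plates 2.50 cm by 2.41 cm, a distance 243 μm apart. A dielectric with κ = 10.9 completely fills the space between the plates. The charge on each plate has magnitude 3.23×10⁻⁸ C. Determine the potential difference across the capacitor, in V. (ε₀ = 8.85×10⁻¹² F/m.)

V ≈ 135 V

A = 2.50 × 2.41 cm² = 6.03×10⁻⁴ m².
C = κε₀A/d = 10.9 × 8.85×10⁻¹² × 6.03×10⁻⁴ / 2.43×10⁻⁴ = 2.39×10⁻¹⁰ F.
V = Q/C = 3.23×10⁻⁸ / 2.39×10⁻¹⁰ = 1.35×10² V.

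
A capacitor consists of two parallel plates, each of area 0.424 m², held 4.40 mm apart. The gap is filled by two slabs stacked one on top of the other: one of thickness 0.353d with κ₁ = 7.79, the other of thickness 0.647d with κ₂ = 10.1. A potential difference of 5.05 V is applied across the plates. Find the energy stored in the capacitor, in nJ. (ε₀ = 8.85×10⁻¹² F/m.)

U ≈ 99.4 nJ

Stacked slabs ⇒ two capacitors in series, each with the full plate area.
C₁ = κ₁ε₀A/d₁ = 7.79 × 8.85×10⁻¹² × 0.424 / 1.55×10⁻³ = 1.88×10⁻⁸ F.
C₂ = κ₂ε₀A/d₂ = 10.1 × 8.85×10⁻¹² × 0.424 / 2.85×10⁻³ = 1.33×10⁻⁸ F.
C = (1/C₁ + 1/C₂)⁻¹ = 7.80×10⁻⁹ F.
U = ½CV² = ½ × 7.80×10⁻⁹ × (5.05)² = 9.94×10⁻⁸ J.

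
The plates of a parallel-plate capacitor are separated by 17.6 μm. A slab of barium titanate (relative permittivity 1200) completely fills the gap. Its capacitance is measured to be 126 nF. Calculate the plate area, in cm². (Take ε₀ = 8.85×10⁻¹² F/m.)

A = Cd/(κε₀) = 1.26×10⁻⁷ × 1.76×10⁻⁵ / (1200 × 8.85×10⁻¹²) = 2.09×10⁻⁴ m².

A ≈ 2.09 cm²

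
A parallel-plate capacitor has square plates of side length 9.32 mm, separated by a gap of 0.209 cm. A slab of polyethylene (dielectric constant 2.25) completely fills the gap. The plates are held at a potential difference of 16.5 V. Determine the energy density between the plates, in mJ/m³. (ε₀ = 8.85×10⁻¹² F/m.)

E = V/d = 16.5 / 2.09×10⁻³ = 7.89×10³ V/m.
u = ½κε₀E² = ½ × 2.25 × 8.85×10⁻¹² × (7.89×10³)² = 6.21×10⁻⁴ J/m³.

u ≈ 0.621 mJ/m³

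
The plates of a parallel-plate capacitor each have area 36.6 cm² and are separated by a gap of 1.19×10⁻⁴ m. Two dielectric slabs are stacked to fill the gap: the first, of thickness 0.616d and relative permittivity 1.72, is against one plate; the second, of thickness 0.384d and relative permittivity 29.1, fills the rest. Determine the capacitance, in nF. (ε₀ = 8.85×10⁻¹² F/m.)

A = 36.6 cm² = 3.66×10⁻³ m².
Stacked slabs ⇒ two capacitors in series, each with the full plate area.
C₁ = κ₁ε₀A/d₁ = 1.72 × 8.85×10⁻¹² × 3.66×10⁻³ / 7.33×10⁻⁵ = 7.60×10⁻¹⁰ F.
C₂ = κ₂ε₀A/d₂ = 29.1 × 8.85×10⁻¹² × 3.66×10⁻³ / 4.57×10⁻⁵ = 2.06×10⁻⁸ F.
C = (1/C₁ + 1/C₂)⁻¹ = 7.33×10⁻¹⁰ F.

C ≈ 0.733 nF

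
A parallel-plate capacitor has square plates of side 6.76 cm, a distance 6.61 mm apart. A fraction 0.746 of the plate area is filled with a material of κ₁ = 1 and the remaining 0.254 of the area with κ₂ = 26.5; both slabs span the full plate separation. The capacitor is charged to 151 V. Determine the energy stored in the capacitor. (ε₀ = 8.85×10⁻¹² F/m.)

U ≈ 0.522 μJ

A = (6.76 cm)² = 4.57×10⁻³ m².
Side-by-side slabs ⇒ two capacitors in parallel, each spanning the full gap.
C₁ = κ₁ε₀A₁/d = 1.00 × 8.85×10⁻¹² × 3.41×10⁻³ / 6.61×10⁻³ = 4.56×10⁻¹² F.
C₂ = κ₂ε₀A₂/d = 26.5 × 8.85×10⁻¹² × 1.16×10⁻³ / 6.61×10⁻³ = 4.12×10⁻¹¹ F.
C = C₁ + C₂ = 4.57×10⁻¹¹ F.
U = ½CV² = ½ × 4.57×10⁻¹¹ × (151)² = 5.22×10⁻⁷ J.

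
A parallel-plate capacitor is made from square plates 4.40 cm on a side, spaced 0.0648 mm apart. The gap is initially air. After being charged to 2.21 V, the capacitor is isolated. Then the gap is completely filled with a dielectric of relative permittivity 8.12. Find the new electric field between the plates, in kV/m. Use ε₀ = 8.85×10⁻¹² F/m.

4.20 kV/m

A = (4.40 cm)² = 1.94×10⁻³ m².
Initially C₁ = ε₀A/d = 8.85×10⁻¹² × 1.94×10⁻³ / 6.48×10⁻⁵ = 2.64×10⁻¹⁰ F.
E₁ = 3.41×10⁴ V/m.
Isolated ⇒ Q is held fixed. V₂ = Q/C₂ = V₁/8.12; E = V/d, so E₂/E₁ = (V₂/V₁)(d₁/d₂) = 0.123.
E₂ = 0.123 × 3.41×10⁴ = 4.20×10³ V/m.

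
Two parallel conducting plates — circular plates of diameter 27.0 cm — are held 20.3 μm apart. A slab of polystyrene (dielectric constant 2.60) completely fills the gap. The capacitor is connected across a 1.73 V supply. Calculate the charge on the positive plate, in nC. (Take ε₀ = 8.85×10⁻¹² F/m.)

A = π(27.0/2 cm)² = 5.73×10⁻² m².
C = κε₀A/d = 2.60 × 8.85×10⁻¹² × 5.73×10⁻² / 2.03×10⁻⁵ = 6.49×10⁻⁸ F.
Q = CV = 6.49×10⁻⁸ × 1.73 = 1.12×10⁻⁷ C.

Q ≈ 112 nC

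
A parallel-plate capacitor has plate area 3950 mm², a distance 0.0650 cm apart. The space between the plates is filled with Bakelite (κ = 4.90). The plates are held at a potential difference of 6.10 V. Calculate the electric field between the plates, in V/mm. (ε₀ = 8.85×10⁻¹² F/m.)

9.38 V/mm

E = V/d = 6.10 / 6.50×10⁻⁴ = 9.38×10³ V/m.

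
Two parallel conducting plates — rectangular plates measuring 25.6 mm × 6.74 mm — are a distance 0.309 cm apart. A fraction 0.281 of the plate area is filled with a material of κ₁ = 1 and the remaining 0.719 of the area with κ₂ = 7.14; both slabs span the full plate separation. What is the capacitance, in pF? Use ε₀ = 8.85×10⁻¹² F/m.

A = 25.6 × 6.74 mm² = 1.73×10⁻⁴ m².
Side-by-side slabs ⇒ two capacitors in parallel, each spanning the full gap.
C₁ = κ₁ε₀A₁/d = 1.00 × 8.85×10⁻¹² × 4.85×10⁻⁵ / 3.09×10⁻³ = 1.39×10⁻¹³ F.
C₂ = κ₂ε₀A₂/d = 7.14 × 8.85×10⁻¹² × 1.24×10⁻⁴ / 3.09×10⁻³ = 2.54×10⁻¹² F.
C = C₁ + C₂ = 2.68×10⁻¹² F.

C ≈ 2.68 pF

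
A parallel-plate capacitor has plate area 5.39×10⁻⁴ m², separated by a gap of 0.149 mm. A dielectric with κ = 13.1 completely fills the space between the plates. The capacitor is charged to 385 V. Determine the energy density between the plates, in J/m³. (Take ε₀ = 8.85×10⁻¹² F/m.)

E = V/d = 385 / 1.49×10⁻⁴ = 2.58×10⁶ V/m.
u = ½κε₀E² = ½ × 13.1 × 8.85×10⁻¹² × (2.58×10⁶)² = 3.87×10² J/m³.

387 J/m³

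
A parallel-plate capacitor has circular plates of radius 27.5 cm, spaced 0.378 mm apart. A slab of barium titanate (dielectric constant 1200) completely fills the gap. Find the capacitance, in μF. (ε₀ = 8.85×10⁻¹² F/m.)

C ≈ 6.67 μF

A = π(27.5 cm)² = 0.238 m².
C = κε₀A/d = 1200 × 8.85×10⁻¹² × 0.238 / 3.78×10⁻⁴ = 6.67×10⁻⁶ F.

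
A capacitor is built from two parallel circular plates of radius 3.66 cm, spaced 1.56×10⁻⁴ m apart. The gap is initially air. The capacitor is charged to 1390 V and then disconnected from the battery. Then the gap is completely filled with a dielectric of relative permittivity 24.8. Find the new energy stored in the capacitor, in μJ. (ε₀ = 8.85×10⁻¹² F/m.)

U ≈ 9.30 μJ

A = π(3.66 cm)² = 4.21×10⁻³ m².
Initially C₁ = ε₀A/d = 8.85×10⁻¹² × 4.21×10⁻³ / 1.56×10⁻⁴ = 2.39×10⁻¹⁰ F.
U₁ = 2.31×10⁻⁴ J.
Isolated ⇒ Q is held fixed. C₂ = 24.8 C₁ and U = Q²/(2C), so U₂/U₁ = C₁/C₂ = 0.0403.
U₂ = 0.0403 × 2.31×10⁻⁴ = 9.30×10⁻⁶ J.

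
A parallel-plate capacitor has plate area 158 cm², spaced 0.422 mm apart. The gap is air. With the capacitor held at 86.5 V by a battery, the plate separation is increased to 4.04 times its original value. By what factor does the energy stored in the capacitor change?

U₂/U₁ ≈ 0.248

Battery connected ⇒ V is held fixed.
C₂ = 0.248 C₁ and U = ½CV², so U₂/U₁ = C₂/C₁ = 0.248.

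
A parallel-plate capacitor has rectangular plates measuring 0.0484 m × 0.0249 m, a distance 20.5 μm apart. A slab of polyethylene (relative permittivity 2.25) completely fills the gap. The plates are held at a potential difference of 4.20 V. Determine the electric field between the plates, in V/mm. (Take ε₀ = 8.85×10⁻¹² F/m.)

E ≈ 205 V/mm

E = V/d = 4.20 / 2.05×10⁻⁵ = 2.05×10⁵ V/m.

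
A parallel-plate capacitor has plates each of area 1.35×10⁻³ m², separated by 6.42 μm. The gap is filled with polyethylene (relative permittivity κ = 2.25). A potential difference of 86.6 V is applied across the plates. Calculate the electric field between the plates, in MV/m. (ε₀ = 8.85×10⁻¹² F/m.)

E = V/d = 86.6 / 6.42×10⁻⁶ = 1.35×10⁷ V/m.

13.5 MV/m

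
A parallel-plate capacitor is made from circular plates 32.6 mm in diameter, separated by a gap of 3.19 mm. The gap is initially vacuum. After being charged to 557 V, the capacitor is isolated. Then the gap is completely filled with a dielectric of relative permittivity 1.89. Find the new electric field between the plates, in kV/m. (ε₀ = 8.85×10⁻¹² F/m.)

A = π(32.6/2 mm)² = 8.35×10⁻⁴ m².
Initially C₁ = ε₀A/d = 8.85×10⁻¹² × 8.35×10⁻⁴ / 3.19×10⁻³ = 2.32×10⁻¹² F.
E₁ = 1.75×10⁵ V/m.
Isolated ⇒ Q is held fixed. V₂ = Q/C₂ = V₁/1.89; E = V/d, so E₂/E₁ = (V₂/V₁)(d₁/d₂) = 0.529.
E₂ = 0.529 × 1.75×10⁵ = 9.24×10⁴ V/m.

E ≈ 92.4 kV/m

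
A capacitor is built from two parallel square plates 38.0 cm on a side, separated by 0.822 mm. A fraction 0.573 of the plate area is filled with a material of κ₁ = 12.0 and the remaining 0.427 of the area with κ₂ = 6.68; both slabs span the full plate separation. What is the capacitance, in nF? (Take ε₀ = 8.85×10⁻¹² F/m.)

15.1 nF

A = (38.0 cm)² = 0.144 m².
Side-by-side slabs ⇒ two capacitors in parallel, each spanning the full gap.
C₁ = κ₁ε₀A₁/d = 12.0 × 8.85×10⁻¹² × 8.27×10⁻² / 8.22×10⁻⁴ = 1.07×10⁻⁸ F.
C₂ = κ₂ε₀A₂/d = 6.68 × 8.85×10⁻¹² × 6.17×10⁻² / 8.22×10⁻⁴ = 4.43×10⁻⁹ F.
C = C₁ + C₂ = 1.51×10⁻⁸ F.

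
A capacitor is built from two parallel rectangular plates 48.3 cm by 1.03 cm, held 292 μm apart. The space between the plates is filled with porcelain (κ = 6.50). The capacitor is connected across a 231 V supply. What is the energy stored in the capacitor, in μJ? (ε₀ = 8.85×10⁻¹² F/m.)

A = 48.3 × 1.03 cm² = 4.97×10⁻³ m².
C = κε₀A/d = 6.50 × 8.85×10⁻¹² × 4.97×10⁻³ / 2.92×10⁻⁴ = 9.80×10⁻¹⁰ F.
U = ½CV² = ½ × 9.80×10⁻¹⁰ × (231)² = 2.61×10⁻⁵ J.

U ≈ 26.1 μJ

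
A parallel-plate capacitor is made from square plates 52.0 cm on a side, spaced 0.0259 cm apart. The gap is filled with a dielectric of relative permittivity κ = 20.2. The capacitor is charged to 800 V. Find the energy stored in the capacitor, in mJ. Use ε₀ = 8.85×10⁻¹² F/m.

A = (52.0 cm)² = 0.270 m².
C = κε₀A/d = 20.2 × 8.85×10⁻¹² × 0.270 / 2.59×10⁻⁴ = 1.87×10⁻⁷ F.
U = ½CV² = ½ × 1.87×10⁻⁷ × (800)² = 5.97×10⁻² J.

U ≈ 59.7 mJ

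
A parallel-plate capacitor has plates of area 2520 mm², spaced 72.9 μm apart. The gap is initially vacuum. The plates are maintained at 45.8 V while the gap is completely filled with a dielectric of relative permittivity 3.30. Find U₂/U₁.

Battery connected ⇒ V is held fixed.
C₂ = 3.30 C₁ and U = ½CV², so U₂/U₁ = C₂/C₁ = 3.30.

3.30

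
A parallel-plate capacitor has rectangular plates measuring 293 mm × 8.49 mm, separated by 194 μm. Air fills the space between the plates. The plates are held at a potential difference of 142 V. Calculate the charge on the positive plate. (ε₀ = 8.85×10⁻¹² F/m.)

16.1 nC

A = 293 × 8.49 mm² = 2.49×10⁻³ m².
C = ε₀A/d = 8.85×10⁻¹² × 2.49×10⁻³ / 1.94×10⁻⁴ = 1.13×10⁻¹⁰ F.
Q = CV = 1.13×10⁻¹⁰ × 142 = 1.61×10⁻⁸ C.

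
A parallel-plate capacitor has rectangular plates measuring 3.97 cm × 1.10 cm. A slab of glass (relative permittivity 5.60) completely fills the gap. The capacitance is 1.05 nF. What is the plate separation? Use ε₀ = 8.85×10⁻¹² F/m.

d ≈ 20.6 μm

A = 3.97 × 1.10 cm² = 4.37×10⁻⁴ m².
d = κε₀A/C = 5.60 × 8.85×10⁻¹² × 4.37×10⁻⁴ / 1.05×10⁻⁹ = 2.06×10⁻⁵ m.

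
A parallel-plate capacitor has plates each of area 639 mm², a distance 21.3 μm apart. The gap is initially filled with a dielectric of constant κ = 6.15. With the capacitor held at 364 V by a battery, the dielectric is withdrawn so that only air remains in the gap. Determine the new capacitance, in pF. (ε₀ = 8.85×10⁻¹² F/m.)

A = 639 mm² = 6.39×10⁻⁴ m².
Initially C₁ = κε₀A/d = 6.15 × 8.85×10⁻¹² × 6.39×10⁻⁴ / 2.13×10⁻⁵ = 1.63×10⁻⁹ F.
C = κε₀A/d scales with κ, so C₂/C₁ = 1/κ = 1/6.15 = 0.163.
C₂ = 0.163 × 1.63×10⁻⁹ = 2.65×10⁻¹⁰ F.

C ≈ 265 pF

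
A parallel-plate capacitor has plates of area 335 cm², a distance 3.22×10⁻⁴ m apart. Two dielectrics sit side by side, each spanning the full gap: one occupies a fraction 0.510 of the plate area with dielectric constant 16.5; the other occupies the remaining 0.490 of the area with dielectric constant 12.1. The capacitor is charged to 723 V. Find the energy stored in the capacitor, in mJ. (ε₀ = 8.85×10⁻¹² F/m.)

A = 335 cm² = 3.35×10⁻² m².
Side-by-side slabs ⇒ two capacitors in parallel, each spanning the full gap.
C₁ = κ₁ε₀A₁/d = 16.5 × 8.85×10⁻¹² × 1.71×10⁻² / 3.22×10⁻⁴ = 7.75×10⁻⁹ F.
C₂ = κ₂ε₀A₂/d = 12.1 × 8.85×10⁻¹² × 1.64×10⁻² / 3.22×10⁻⁴ = 5.46×10⁻⁹ F.
C = C₁ + C₂ = 1.32×10⁻⁸ F.
U = ½CV² = ½ × 1.32×10⁻⁸ × (723)² = 3.45×10⁻³ J.

U ≈ 3.45 mJ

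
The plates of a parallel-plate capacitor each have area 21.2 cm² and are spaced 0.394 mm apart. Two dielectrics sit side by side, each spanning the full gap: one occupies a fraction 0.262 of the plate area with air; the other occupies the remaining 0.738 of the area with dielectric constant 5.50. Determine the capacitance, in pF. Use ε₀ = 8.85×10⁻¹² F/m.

A = 21.2 cm² = 2.12×10⁻³ m².
Side-by-side slabs ⇒ two capacitors in parallel, each spanning the full gap.
C₁ = κ₁ε₀A₁/d = 1.00 × 8.85×10⁻¹² × 5.55×10⁻⁴ / 3.94×10⁻⁴ = 1.25×10⁻¹¹ F.
C₂ = κ₂ε₀A₂/d = 5.50 × 8.85×10⁻¹² × 1.56×10⁻³ / 3.94×10⁻⁴ = 1.93×10⁻¹⁰ F.
C = C₁ + C₂ = 2.06×10⁻¹⁰ F.

206 pF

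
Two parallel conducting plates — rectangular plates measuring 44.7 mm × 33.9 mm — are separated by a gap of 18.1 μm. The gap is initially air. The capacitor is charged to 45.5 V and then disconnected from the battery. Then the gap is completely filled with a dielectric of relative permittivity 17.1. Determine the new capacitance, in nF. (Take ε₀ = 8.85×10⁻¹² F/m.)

A = 44.7 × 33.9 mm² = 1.52×10⁻³ m².
Initially C₁ = ε₀A/d = 8.85×10⁻¹² × 1.52×10⁻³ / 1.81×10⁻⁵ = 7.41×10⁻¹⁰ F.
C = κε₀A/d scales with κ, so C₂/C₁ = κ = 17.1.
C₂ = 17.1 × 7.41×10⁻¹⁰ = 1.27×10⁻⁸ F.

C ≈ 12.7 nF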